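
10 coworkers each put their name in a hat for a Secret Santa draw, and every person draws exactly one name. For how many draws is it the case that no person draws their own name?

Use !n = (n-1)(!(n-1) + !(n-2)).
!10 = 9·(133496 + 14833) = 9·148329 = 1334961

1334961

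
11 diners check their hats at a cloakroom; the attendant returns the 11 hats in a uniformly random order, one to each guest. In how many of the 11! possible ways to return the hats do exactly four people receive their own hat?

Pick the 4 fixed positions: C(11,4) = 330 ways.
The remaining 7 must be deranged: !7 = 1854.
Total: 330 × 1854 = 611820.

611820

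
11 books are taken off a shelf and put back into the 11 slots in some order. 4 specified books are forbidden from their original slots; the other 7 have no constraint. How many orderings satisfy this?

27422640

Let A_j be the event that the j-th constrained one is fixed. By inclusion-exclusion over the 4 events:
Σ_{j=0}^{4} (-1)^j C(4,j)(11-j)!
= C(4,0)·11! - C(4,1)·10! + C(4,2)·9! - C(4,3)·8! + C(4,4)·7!
= 39916800 - 14515200 + 2177280 - 161280 + 5040
= 27422640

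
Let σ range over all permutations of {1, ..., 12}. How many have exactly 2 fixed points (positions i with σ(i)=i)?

88107426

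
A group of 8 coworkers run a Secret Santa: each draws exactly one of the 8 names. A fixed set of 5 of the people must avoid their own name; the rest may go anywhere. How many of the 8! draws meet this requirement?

21234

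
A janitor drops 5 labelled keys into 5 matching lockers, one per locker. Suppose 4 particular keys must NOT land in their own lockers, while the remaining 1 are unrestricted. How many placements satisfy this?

53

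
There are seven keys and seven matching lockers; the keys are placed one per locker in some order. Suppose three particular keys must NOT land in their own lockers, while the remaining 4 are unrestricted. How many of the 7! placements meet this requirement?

Inclusion-exclusion on the 3 forbidden self-matches:
Σ_{j=0}^{3} (-1)^j C(3,j)(7-j)!
= C(3,0)·7! - C(3,1)·6! + C(3,2)·5! - C(3,3)·4!
= 5040 - 2160 + 360 - 24
= 3216

3216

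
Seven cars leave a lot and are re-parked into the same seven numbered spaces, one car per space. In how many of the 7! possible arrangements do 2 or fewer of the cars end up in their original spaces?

4633

# with exactly i fixed is C(7,i)·!(7-i); sum over i=0..2:
  i=0: C(7,0)·!7 = 1·1854 = 1854
  i=1: C(7,1)·!6 = 7·265 = 1855
  i=2: C(7,2)·!5 = 21·44 = 924
Total = 4633.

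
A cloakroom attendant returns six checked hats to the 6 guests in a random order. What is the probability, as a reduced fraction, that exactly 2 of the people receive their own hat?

3/16

Favorable outcomes: C(6,2)·!4 = 15·9 = 135.
Total outcomes: 6! = 720.
Probability = 135/720 = 3/16.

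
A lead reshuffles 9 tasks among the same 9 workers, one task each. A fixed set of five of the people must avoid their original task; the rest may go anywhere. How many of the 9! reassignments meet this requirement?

205056

Inclusion-exclusion on the 5 forbidden self-matches:
Σ_{j=0}^{5} (-1)^j C(5,j)(9-j)!
= C(5,0)·9! - C(5,1)·8! + C(5,2)·7! - C(5,3)·6! + C(5,4)·5! - C(5,5)·4!
= 362880 - 201600 + 50400 - 7200 + 600 - 24
= 205056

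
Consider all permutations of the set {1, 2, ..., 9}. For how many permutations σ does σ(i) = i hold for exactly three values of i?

Choose which 3 of the 9 are fixed: C(9,3) = 84.
The other 6 form a derangement: !6 = 265.
Total: 84 × 265 = 22260.

22260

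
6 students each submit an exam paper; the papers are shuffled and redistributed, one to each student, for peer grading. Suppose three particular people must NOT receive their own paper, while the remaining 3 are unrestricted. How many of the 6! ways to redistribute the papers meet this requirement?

426

Let A_j be the event that the j-th constrained one is fixed. By inclusion-exclusion over the 3 events:
Σ_{j=0}^{3} (-1)^j C(3,j)(6-j)!
= C(3,0)·6! - C(3,1)·5! + C(3,2)·4! - C(3,3)·3!
= 720 - 360 + 72 - 6
= 426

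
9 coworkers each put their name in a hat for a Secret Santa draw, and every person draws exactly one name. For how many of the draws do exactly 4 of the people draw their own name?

5544

Pick the 4 fixed positions: C(9,4) = 126 ways.
The remaining 5 must be deranged: !5 = 44.
Total: 126 × 44 = 5544.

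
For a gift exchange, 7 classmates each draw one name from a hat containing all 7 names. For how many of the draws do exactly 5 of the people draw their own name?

Pick the 5 fixed positions: C(7,5) = 21 ways.
The remaining 2 must be deranged: !2 = 1.
Total: 21 × 1 = 21.

21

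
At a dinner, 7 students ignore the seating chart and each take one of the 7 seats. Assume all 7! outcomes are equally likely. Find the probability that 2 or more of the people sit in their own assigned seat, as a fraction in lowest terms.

Favorable outcomes: Σ_{i≥2} C(7,i)·!(7-i) = 21·44 + 35·9 + 35·2 + 21·1 + 7·0 + 1·1 = 1331.
Total outcomes: 7! = 5040.
Probability = 1331/5040 = 1331/5040.

1331/5040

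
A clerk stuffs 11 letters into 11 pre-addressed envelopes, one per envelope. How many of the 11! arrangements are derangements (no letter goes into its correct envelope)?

!11 = 11! · Σ_{k=0}^{11} (-1)^k/k!
= 11! - 11!/1! + 11!/2! - 11!/3! + 11!/4! - 11!/5! + 11!/6! - 11!/7! + 11!/8! - 11!/9! + 11!/10! - 11!/11!
= 39916800 - 39916800 + 19958400 - 6652800 + 1663200 - 332640 + 55440 - 7920 + 990 - 110 + 11 - 1
= 14684570

14684570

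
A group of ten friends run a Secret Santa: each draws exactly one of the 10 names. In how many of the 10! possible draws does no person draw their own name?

By inclusion-exclusion, !10 = Σ (-1)^k · 10!/k! for k=0..10
= 10! - 10!/1! + 10!/2! - 10!/3! + 10!/4! - 10!/5! + 10!/6! - 10!/7! + 10!/8! - 10!/9! + 10!/10!
= 3628800 - 3628800 + 1814400 - 604800 + 151200 - 30240 + 5040 - 720 + 90 - 10 + 1
= 1334961

1334961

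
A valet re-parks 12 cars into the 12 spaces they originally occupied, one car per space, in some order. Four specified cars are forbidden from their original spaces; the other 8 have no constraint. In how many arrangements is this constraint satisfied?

339696000

Inclusion-exclusion on the 4 forbidden self-matches:
Σ_{j=0}^{4} (-1)^j C(4,j)(12-j)!
= C(4,0)·12! - C(4,1)·11! + C(4,2)·10! - C(4,3)·9! + C(4,4)·8!
= 479001600 - 159667200 + 21772800 - 1451520 + 40320
= 339696000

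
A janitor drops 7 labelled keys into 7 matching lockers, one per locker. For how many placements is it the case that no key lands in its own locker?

1854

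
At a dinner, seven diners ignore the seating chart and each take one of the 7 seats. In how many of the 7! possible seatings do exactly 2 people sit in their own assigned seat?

924

Pick the 2 fixed positions: C(7,2) = 21 ways.
The other 5 form a derangement: !5 = 44.
Total: 21 × 44 = 924.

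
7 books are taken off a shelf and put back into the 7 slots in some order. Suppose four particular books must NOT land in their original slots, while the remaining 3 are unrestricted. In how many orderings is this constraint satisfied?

Inclusion-exclusion on the 4 forbidden self-matches:
Σ_{j=0}^{4} (-1)^j C(4,j)(7-j)!
= C(4,0)·7! - C(4,1)·6! + C(4,2)·5! - C(4,3)·4! + C(4,4)·3!
= 5040 - 2880 + 720 - 96 + 6
= 2790

2790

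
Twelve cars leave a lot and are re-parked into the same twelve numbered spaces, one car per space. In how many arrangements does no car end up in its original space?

176214841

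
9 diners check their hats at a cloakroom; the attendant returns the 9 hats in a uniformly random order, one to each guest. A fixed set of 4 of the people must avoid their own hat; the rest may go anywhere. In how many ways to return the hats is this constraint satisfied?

Let A_j be the event that the j-th constrained one is fixed. By inclusion-exclusion over the 4 events:
Σ_{j=0}^{4} (-1)^j C(4,j)(9-j)!
= C(4,0)·9! - C(4,1)·8! + C(4,2)·7! - C(4,3)·6! + C(4,4)·5!
= 362880 - 161280 + 30240 - 2880 + 120
= 229080

229080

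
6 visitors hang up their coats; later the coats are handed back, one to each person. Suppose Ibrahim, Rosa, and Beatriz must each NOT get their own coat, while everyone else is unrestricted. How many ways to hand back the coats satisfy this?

426

Inclusion-exclusion on the 3 forbidden self-matches:
Σ_{j=0}^{3} (-1)^j C(3,j)(6-j)!
= C(3,0)·6! - C(3,1)·5! + C(3,2)·4! - C(3,3)·3!
= 720 - 360 + 72 - 6
= 426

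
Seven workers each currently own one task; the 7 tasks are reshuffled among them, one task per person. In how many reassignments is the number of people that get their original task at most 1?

3709

Sum C(7,i)·!(7-i) for i = 0..1:
  i=0: C(7,0)·!7 = 1·1854 = 1854
  i=1: C(7,1)·!6 = 7·265 = 1855
Total = 3709.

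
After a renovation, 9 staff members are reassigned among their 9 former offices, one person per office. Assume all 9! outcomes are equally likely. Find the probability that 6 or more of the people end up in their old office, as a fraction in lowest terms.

41/72576

Favorable outcomes: Σ_{i≥6} C(9,i)·!(9-i) = 84·2 + 36·1 + 9·0 + 1·1 = 205.
Total outcomes: 9! = 362880.
Probability = 205/362880 = 41/72576.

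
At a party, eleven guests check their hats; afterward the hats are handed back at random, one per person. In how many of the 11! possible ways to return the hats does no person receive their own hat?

The number of derangements of 11 is !11 = Σ_{k=0}^{11} (-1)^k·11!/k!
= 11! - 11!/1! + 11!/2! - 11!/3! + 11!/4! - 11!/5! + 11!/6! - 11!/7! + 11!/8! - 11!/9! + 11!/10! - 11!/11!
= 39916800 - 39916800 + 19958400 - 6652800 + 1663200 - 332640 + 55440 - 7920 + 990 - 110 + 11 - 1
= 14684570

14684570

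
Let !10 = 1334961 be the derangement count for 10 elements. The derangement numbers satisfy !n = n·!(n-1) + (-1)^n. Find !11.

!11 = 11·1334961 - 1 = 14684570.

14684570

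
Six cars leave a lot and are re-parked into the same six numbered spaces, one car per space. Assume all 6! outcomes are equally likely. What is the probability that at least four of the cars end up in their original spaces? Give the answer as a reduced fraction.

Favorable outcomes: Σ_{i≥4} C(6,i)·!(6-i) = 15·1 + 6·0 + 1·1 = 16.
Total outcomes: 6! = 720.
Probability = 16/720 = 1/45.

1/45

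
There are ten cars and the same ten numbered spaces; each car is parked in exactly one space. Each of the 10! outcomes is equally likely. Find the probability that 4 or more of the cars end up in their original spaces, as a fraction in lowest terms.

34457/1814400

Favorable outcomes: Σ_{i≥4} C(10,i)·!(10-i) = 210·265 + 252·44 + 210·9 + 120·2 + 45·1 + 10·0 + 1·1 = 68914.
Total outcomes: 10! = 3628800.
Probability = 68914/3628800 = 34457/1814400.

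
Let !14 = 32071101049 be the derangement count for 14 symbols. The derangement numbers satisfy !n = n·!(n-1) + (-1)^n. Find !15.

481066515734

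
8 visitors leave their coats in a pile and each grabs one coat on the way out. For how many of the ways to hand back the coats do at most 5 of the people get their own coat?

40291

Sum C(8,i)·!(8-i) for i = 0..5:
  i=0: C(8,0)·!8 = 1·14833 = 14833
  i=1: C(8,1)·!7 = 8·1854 = 14832
  i=2: C(8,2)·!6 = 28·265 = 7420
  i=3: C(8,3)·!5 = 56·44 = 2464
  i=4: C(8,4)·!4 = 70·9 = 630
  i=5: C(8,5)·!3 = 56·2 = 112
Total = 40291.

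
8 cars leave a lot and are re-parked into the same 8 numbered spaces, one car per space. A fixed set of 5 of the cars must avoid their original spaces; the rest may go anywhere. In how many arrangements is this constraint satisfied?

21234

Let A_j be the event that the j-th constrained one is fixed. By inclusion-exclusion over the 5 events:
Σ_{j=0}^{5} (-1)^j C(5,j)(8-j)!
= C(5,0)·8! - C(5,1)·7! + C(5,2)·6! - C(5,3)·5! + C(5,4)·4! - C(5,5)·3!
= 40320 - 25200 + 7200 - 1200 + 120 - 6
= 21234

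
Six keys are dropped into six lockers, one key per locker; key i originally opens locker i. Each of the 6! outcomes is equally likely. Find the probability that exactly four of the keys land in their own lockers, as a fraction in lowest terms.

1/48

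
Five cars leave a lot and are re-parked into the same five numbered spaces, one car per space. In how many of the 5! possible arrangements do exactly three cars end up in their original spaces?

10

Pick the 3 fixed positions: C(5,3) = 10 ways.
The other 2 form a derangement: !2 = 1.
Total: 10 × 1 = 10.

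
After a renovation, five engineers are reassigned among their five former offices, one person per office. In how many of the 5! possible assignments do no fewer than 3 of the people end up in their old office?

11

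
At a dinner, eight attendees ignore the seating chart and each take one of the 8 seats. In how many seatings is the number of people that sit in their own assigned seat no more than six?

40319

# with exactly i fixed is C(8,i)·!(8-i); sum over i=0..6:
  i=0: C(8,0)·!8 = 1·14833 = 14833
  i=1: C(8,1)·!7 = 8·1854 = 14832
  i=2: C(8,2)·!6 = 28·265 = 7420
  i=3: C(8,3)·!5 = 56·44 = 2464
  i=4: C(8,4)·!4 = 70·9 = 630
  i=5: C(8,5)·!3 = 56·2 = 112
  i=6: C(8,6)·!2 = 28·1 = 28
Total = 40319.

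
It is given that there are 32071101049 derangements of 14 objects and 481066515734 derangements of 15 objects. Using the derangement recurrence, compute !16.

!16 = (16-1)·(!15 + !14) = 15·(481066515734 + 32071101049) = 15·513137616783 = 7697064251745.

7697064251745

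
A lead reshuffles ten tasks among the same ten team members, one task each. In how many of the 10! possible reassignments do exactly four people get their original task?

Pick the 4 fixed positions: C(10,4) = 210 ways.
The remaining 6 must be deranged: !6 = 265.
Total: 210 × 265 = 55650.

55650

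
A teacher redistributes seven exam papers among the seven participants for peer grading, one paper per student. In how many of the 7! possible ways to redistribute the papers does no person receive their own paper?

!7 is the nearest integer to 7!/e.
7! = 5040, and 5040/e ≈ 1854.11, so !7 = 1854.

1854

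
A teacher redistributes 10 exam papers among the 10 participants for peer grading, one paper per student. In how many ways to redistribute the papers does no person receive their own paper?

1334961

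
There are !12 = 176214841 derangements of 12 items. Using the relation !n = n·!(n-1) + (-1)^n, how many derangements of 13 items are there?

2290792932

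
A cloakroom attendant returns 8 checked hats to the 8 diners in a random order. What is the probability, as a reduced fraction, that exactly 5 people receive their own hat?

1/360

Favorable outcomes: C(8,5)·!3 = 56·2 = 112.
Total outcomes: 8! = 40320.
Probability = 112/40320 = 1/360.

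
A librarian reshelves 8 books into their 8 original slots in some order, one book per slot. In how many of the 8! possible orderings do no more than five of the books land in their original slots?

40291

Sum C(8,i)·!(8-i) for i = 0..5:
  i=0: C(8,0)·!8 = 1·14833 = 14833
  i=1: C(8,1)·!7 = 8·1854 = 14832
  i=2: C(8,2)·!6 = 28·265 = 7420
  i=3: C(8,3)·!5 = 56·44 = 2464
  i=4: C(8,4)·!4 = 70·9 = 630
  i=5: C(8,5)·!3 = 56·2 = 112
Total = 40291.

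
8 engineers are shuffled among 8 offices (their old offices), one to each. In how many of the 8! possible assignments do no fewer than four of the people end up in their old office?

771

Sum C(8,i)·!(8-i) for i = 4..8:
  i=4: C(8,4)·!4 = 70·9 = 630
  i=5: C(8,5)·!3 = 56·2 = 112
  i=6: C(8,6)·!2 = 28·1 = 28
  i=7: C(8,7)·!1 = 8·0 = 0
  i=8: C(8,8)·!0 = 1·1 = 1
Total = 771.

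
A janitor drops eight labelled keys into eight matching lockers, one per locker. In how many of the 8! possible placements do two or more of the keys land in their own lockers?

10655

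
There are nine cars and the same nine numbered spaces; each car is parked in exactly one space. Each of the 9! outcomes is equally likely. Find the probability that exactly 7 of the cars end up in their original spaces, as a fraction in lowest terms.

1/10080

Favorable outcomes: C(9,7)·!2 = 36·1 = 36.
Total outcomes: 9! = 362880.
Probability = 36/362880 = 1/10080.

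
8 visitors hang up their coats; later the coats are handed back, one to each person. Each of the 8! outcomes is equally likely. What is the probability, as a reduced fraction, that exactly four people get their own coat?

Favorable outcomes: C(8,4)·!4 = 70·9 = 630.
Total outcomes: 8! = 40320.
Probability = 630/40320 = 1/64.

1/64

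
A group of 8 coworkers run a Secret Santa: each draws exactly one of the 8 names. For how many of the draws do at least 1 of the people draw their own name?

25487

# with exactly i fixed is C(8,i)·!(8-i); sum over i=1..8:
  i=1: C(8,1)·!7 = 8·1854 = 14832
  i=2: C(8,2)·!6 = 28·265 = 7420
  i=3: C(8,3)·!5 = 56·44 = 2464
  i=4: C(8,4)·!4 = 70·9 = 630
  i=5: C(8,5)·!3 = 56·2 = 112
  i=6: C(8,6)·!2 = 28·1 = 28
  i=7: C(8,7)·!1 = 8·0 = 0
  i=8: C(8,8)·!0 = 1·1 = 1
Total = 25487.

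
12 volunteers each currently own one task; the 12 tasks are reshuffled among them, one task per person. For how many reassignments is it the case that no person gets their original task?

176214841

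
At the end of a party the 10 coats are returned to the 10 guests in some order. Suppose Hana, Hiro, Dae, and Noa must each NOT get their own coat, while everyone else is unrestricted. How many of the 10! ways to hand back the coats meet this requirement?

Inclusion-exclusion on the 4 forbidden self-matches:
Σ_{j=0}^{4} (-1)^j C(4,j)(10-j)!
= C(4,0)·10! - C(4,1)·9! + C(4,2)·8! - C(4,3)·7! + C(4,4)·6!
= 3628800 - 1451520 + 241920 - 20160 + 720
= 2399760

2399760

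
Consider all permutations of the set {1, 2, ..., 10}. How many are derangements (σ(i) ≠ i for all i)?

1334961

The number of derangements of 10 is !10 = Σ_{k=0}^{10} (-1)^k·10!/k!
= 10! - 10!/1! + 10!/2! - 10!/3! + 10!/4! - 10!/5! + 10!/6! - 10!/7! + 10!/8! - 10!/9! + 10!/10!
= 3628800 - 3628800 + 1814400 - 604800 + 151200 - 30240 + 5040 - 720 + 90 - 10 + 1
= 1334961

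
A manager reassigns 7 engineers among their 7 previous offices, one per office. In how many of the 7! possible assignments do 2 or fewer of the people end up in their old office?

4633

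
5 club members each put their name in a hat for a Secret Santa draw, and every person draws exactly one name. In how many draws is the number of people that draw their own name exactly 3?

10

Choose which 3 of the 5 are fixed: C(5,3) = 10.
The other 2 form a derangement: !2 = 1.
Total: 10 × 1 = 10.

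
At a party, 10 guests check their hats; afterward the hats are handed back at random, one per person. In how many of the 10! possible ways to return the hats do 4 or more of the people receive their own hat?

Sum C(10,i)·!(10-i) for i = 4..10:
  i=4: C(10,4)·!6 = 210·265 = 55650
  i=5: C(10,5)·!5 = 252·44 = 11088
  i=6: C(10,6)·!4 = 210·9 = 1890
  i=7: C(10,7)·!3 = 120·2 = 240
  i=8: C(10,8)·!2 = 45·1 = 45
  i=9: C(10,9)·!1 = 10·0 = 0
  i=10: C(10,10)·!0 = 1·1 = 1
Total = 68914.

68914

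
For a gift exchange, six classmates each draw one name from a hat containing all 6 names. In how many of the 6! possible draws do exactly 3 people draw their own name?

40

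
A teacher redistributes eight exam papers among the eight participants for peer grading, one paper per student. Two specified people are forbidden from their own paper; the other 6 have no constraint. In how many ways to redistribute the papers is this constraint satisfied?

Inclusion-exclusion on the 2 forbidden self-matches:
Σ_{j=0}^{2} (-1)^j C(2,j)(8-j)!
= C(2,0)·8! - C(2,1)·7! + C(2,2)·6!
= 40320 - 10080 + 720
= 30960

30960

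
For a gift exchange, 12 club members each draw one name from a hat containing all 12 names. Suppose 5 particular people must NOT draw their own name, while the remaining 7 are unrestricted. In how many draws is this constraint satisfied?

312273360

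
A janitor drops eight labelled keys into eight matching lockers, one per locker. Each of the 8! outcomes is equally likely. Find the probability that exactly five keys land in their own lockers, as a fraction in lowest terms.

Favorable outcomes: C(8,5)·!3 = 56·2 = 112.
Total outcomes: 8! = 40320.
Probability = 112/40320 = 1/360.

1/360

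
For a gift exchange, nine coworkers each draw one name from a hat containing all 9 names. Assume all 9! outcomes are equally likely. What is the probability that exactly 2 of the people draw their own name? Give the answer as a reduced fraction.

103/560

Favorable outcomes: C(9,2)·!7 = 36·1854 = 66744.
Total outcomes: 9! = 362880.
Probability = 66744/362880 = 103/560.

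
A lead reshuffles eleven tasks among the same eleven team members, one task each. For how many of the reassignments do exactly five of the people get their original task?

122430

Choose which 5 of the 11 are fixed: C(11,5) = 462.
The remaining 6 must be deranged: !6 = 265.
Total: 462 × 265 = 122430.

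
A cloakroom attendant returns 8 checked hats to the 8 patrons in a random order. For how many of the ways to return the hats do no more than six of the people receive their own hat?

Sum C(8,i)·!(8-i) for i = 0..6:
  i=0: C(8,0)·!8 = 1·14833 = 14833
  i=1: C(8,1)·!7 = 8·1854 = 14832
  i=2: C(8,2)·!6 = 28·265 = 7420
  i=3: C(8,3)·!5 = 56·44 = 2464
  i=4: C(8,4)·!4 = 70·9 = 630
  i=5: C(8,5)·!3 = 56·2 = 112
  i=6: C(8,6)·!2 = 28·1 = 28
Total = 40319.

40319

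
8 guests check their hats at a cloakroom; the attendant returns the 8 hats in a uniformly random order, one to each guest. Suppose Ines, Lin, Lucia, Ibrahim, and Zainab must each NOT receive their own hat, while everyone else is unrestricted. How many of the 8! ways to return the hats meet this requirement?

Let A_j be the event that the j-th constrained one is fixed. By inclusion-exclusion over the 5 events:
Σ_{j=0}^{5} (-1)^j C(5,j)(8-j)!
= C(5,0)·8! - C(5,1)·7! + C(5,2)·6! - C(5,3)·5! + C(5,4)·4! - C(5,5)·3!
= 40320 - 25200 + 7200 - 1200 + 120 - 6
= 21234

21234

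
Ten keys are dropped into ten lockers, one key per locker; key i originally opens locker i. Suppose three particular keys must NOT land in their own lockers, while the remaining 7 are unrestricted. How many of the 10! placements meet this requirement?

2656080

Let A_j be the event that the j-th constrained one is fixed. By inclusion-exclusion over the 3 events:
Σ_{j=0}^{3} (-1)^j C(3,j)(10-j)!
= C(3,0)·10! - C(3,1)·9! + C(3,2)·8! - C(3,3)·7!
= 3628800 - 1088640 + 120960 - 5040
= 2656080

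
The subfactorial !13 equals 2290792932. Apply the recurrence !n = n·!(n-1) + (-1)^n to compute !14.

32071101049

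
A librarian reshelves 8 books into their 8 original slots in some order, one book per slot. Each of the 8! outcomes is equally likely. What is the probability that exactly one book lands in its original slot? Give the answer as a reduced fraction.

103/280

Favorable outcomes: C(8,1)·!7 = 8·1854 = 14832.
Total outcomes: 8! = 40320.
Probability = 14832/40320 = 103/280.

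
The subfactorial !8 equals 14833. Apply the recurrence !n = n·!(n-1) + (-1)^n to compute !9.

!9 = 9·14833 - 1 = 133496.

133496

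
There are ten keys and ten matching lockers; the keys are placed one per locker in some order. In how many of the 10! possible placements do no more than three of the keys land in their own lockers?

# with exactly i fixed is C(10,i)·!(10-i); sum over i=0..3:
  i=0: C(10,0)·!10 = 1·1334961 = 1334961
  i=1: C(10,1)·!9 = 10·133496 = 1334960
  i=2: C(10,2)·!8 = 45·14833 = 667485
  i=3: C(10,3)·!7 = 120·1854 = 222480
Total = 3559886.

3559886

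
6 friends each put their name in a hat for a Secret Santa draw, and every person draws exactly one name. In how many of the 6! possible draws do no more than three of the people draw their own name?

704

# with exactly i fixed is C(6,i)·!(6-i); sum over i=0..3:
  i=0: C(6,0)·!6 = 1·265 = 265
  i=1: C(6,1)·!5 = 6·44 = 264
  i=2: C(6,2)·!4 = 15·9 = 135
  i=3: C(6,3)·!3 = 20·2 = 40
Total = 704.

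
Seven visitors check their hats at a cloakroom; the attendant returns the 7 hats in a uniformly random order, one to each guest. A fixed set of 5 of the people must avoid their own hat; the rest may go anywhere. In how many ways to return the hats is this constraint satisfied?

2428

Let A_j be the event that the j-th constrained one is fixed. By inclusion-exclusion over the 5 events:
Σ_{j=0}^{5} (-1)^j C(5,j)(7-j)!
= C(5,0)·7! - C(5,1)·6! + C(5,2)·5! - C(5,3)·4! + C(5,4)·3! - C(5,5)·2!
= 5040 - 3600 + 1200 - 240 + 30 - 2
= 2428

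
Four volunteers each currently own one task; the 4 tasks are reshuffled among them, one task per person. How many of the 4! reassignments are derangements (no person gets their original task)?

9

By inclusion-exclusion, !4 = Σ (-1)^k · 4!/k! for k=0..4
= 4! - 4!/1! + 4!/2! - 4!/3! + 4!/4!
= 24 - 24 + 12 - 4 + 1
= 9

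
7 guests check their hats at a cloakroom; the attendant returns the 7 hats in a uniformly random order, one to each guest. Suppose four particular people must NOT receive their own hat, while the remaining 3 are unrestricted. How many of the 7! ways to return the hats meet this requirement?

2790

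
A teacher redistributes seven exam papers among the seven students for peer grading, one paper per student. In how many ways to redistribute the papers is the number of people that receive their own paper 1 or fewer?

Sum C(7,i)·!(7-i) for i = 0..1:
  i=0: C(7,0)·!7 = 1·1854 = 1854
  i=1: C(7,1)·!6 = 7·265 = 1855
Total = 3709.

3709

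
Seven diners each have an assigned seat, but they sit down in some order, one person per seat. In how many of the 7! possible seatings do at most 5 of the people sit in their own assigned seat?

5039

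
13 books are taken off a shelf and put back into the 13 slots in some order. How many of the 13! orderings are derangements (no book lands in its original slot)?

2290792932

Recurrence: !13 = 13·!12 + (-1)^13.
!13 = 13·176214841 - 1 = 2290792932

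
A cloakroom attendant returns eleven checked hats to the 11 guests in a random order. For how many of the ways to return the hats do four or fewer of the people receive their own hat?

Sum C(11,i)·!(11-i) for i = 0..4:
  i=0: C(11,0)·!11 = 1·14684570 = 14684570
  i=1: C(11,1)·!10 = 11·1334961 = 14684571
  i=2: C(11,2)·!9 = 55·133496 = 7342280
  i=3: C(11,3)·!8 = 165·14833 = 2447445
  i=4: C(11,4)·!7 = 330·1854 = 611820
Total = 39770686.

39770686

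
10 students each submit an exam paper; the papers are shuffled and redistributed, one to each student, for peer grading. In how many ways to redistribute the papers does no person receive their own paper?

The number of derangements of 10 is !10 = Σ_{k=0}^{10} (-1)^k·10!/k!
= 10! - 10!/1! + 10!/2! - 10!/3! + 10!/4! - 10!/5! + 10!/6! - 10!/7! + 10!/8! - 10!/9! + 10!/10!
= 3628800 - 3628800 + 1814400 - 604800 + 151200 - 30240 + 5040 - 720 + 90 - 10 + 1
= 1334961

1334961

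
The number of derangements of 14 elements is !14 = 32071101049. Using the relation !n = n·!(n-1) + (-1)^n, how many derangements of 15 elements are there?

481066515734

!15 = 15·32071101049 - 1 = 481066515734.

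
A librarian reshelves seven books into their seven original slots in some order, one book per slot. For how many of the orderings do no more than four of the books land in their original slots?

# with exactly i fixed is C(7,i)·!(7-i); sum over i=0..4:
  i=0: C(7,0)·!7 = 1·1854 = 1854
  i=1: C(7,1)·!6 = 7·265 = 1855
  i=2: C(7,2)·!5 = 21·44 = 924
  i=3: C(7,3)·!4 = 35·9 = 315
  i=4: C(7,4)·!3 = 35·2 = 70
Total = 5018.

5018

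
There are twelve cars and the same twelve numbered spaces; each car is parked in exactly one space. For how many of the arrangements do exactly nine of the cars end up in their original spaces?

Choose which 9 of the 12 are fixed: C(12,9) = 220.
The remaining 3 must be deranged: !3 = 2.
Total: 220 × 2 = 440.

440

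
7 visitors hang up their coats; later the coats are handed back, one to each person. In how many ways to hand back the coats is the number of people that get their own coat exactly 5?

Pick the 5 fixed positions: C(7,5) = 21 ways.
The remaining 2 must be deranged: !2 = 1.
Total: 21 × 1 = 21.

21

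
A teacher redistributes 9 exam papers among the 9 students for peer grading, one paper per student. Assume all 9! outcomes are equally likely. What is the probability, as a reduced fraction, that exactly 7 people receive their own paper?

1/10080

Favorable outcomes: C(9,7)·!2 = 36·1 = 36.
Total outcomes: 9! = 362880.
Probability = 36/362880 = 1/10080.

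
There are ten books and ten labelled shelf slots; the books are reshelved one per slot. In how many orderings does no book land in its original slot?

1334961

The subfactorial !10 = [10!/e] (nearest integer).
10! = 3628800, and 3628800/e ≈ 1334960.92, so !10 = 1334961.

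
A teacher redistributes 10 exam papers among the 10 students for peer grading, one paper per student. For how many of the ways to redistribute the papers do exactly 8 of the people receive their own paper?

45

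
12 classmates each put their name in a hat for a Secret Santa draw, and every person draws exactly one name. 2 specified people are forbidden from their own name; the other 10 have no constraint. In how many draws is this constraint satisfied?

402796800

Let A_j be the event that the j-th constrained one is fixed. By inclusion-exclusion over the 2 events:
Σ_{j=0}^{2} (-1)^j C(2,j)(12-j)!
= C(2,0)·12! - C(2,1)·11! + C(2,2)·10!
= 479001600 - 79833600 + 3628800
= 402796800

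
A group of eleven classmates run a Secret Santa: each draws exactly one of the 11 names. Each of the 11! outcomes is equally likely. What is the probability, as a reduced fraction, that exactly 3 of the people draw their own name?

Favorable outcomes: C(11,3)·!8 = 165·14833 = 2447445.
Total outcomes: 11! = 39916800.
Probability = 2447445/39916800 = 2119/34560.

2119/34560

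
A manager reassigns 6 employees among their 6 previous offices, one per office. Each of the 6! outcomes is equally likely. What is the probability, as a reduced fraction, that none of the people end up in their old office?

Favorable outcomes: !6 = 265.
Total outcomes: 6! = 720.
Probability = 265/720 = 53/144.

53/144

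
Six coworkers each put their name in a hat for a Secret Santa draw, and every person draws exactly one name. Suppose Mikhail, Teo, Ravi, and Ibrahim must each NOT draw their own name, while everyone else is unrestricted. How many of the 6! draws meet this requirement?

Let A_j be the event that the j-th constrained one is fixed. By inclusion-exclusion over the 4 events:
Σ_{j=0}^{4} (-1)^j C(4,j)(6-j)!
= C(4,0)·6! - C(4,1)·5! + C(4,2)·4! - C(4,3)·3! + C(4,4)·2!
= 720 - 480 + 144 - 24 + 2
= 362

362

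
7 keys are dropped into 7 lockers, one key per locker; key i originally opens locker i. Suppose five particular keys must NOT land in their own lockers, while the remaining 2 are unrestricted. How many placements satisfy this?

Let A_j be the event that the j-th constrained one is fixed. By inclusion-exclusion over the 5 events:
Σ_{j=0}^{5} (-1)^j C(5,j)(7-j)!
= C(5,0)·7! - C(5,1)·6! + C(5,2)·5! - C(5,3)·4! + C(5,4)·3! - C(5,5)·2!
= 5040 - 3600 + 1200 - 240 + 30 - 2
= 2428

2428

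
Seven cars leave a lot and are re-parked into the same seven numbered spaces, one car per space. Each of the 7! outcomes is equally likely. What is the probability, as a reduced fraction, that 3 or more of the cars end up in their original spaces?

407/5040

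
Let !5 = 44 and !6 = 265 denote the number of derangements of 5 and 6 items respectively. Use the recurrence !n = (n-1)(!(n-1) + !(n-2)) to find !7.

1854

!7 = (7-1)·(!6 + !5) = 6·(265 + 44) = 6·309 = 1854.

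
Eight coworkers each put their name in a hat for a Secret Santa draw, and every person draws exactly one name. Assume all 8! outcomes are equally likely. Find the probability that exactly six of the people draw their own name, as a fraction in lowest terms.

1/1440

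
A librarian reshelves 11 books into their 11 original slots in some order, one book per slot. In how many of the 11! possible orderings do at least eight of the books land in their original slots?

386

Sum C(11,i)·!(11-i) for i = 8..11:
  i=8: C(11,8)·!3 = 165·2 = 330
  i=9: C(11,9)·!2 = 55·1 = 55
  i=10: C(11,10)·!1 = 11·0 = 0
  i=11: C(11,11)·!0 = 1·1 = 1
Total = 386.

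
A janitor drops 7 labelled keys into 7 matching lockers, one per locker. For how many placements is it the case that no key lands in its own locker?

1854

Use !n = (n-1)(!(n-1) + !(n-2)).
!7 = 6·(265 + 44) = 6·309 = 1854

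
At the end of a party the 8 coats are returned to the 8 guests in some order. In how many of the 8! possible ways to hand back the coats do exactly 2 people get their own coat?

Pick the 2 fixed positions: C(8,2) = 28 ways.
The remaining 6 must be deranged: !6 = 265.
Total: 28 × 265 = 7420.

7420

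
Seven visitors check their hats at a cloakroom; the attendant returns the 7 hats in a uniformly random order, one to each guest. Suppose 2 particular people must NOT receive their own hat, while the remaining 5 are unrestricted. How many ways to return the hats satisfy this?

3720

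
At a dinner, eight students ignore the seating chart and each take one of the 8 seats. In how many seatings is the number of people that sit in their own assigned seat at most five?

Sum C(8,i)·!(8-i) for i = 0..5:
  i=0: C(8,0)·!8 = 1·14833 = 14833
  i=1: C(8,1)·!7 = 8·1854 = 14832
  i=2: C(8,2)·!6 = 28·265 = 7420
  i=3: C(8,3)·!5 = 56·44 = 2464
  i=4: C(8,4)·!4 = 70·9 = 630
  i=5: C(8,5)·!3 = 56·2 = 112
Total = 40291.

40291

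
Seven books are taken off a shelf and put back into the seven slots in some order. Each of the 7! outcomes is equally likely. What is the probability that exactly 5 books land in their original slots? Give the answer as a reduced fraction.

1/240

Favorable outcomes: C(7,5)·!2 = 21·1 = 21.
Total outcomes: 7! = 5040.
Probability = 21/5040 = 1/240.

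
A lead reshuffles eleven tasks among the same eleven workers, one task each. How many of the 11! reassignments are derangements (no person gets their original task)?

14684570

!11 is the nearest integer to 11!/e.
11! = 39916800, and 39916800/e ≈ 14684570.08, so !11 = 14684570.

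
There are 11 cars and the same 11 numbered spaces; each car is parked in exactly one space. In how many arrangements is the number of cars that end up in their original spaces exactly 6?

Pick the 6 fixed positions: C(11,6) = 462 ways.
The other 5 form a derangement: !5 = 44.
Total: 462 × 44 = 20328.

20328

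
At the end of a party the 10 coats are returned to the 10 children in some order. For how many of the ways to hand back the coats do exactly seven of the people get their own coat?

240

Pick the 7 fixed positions: C(10,7) = 120 ways.
The remaining 3 must be deranged: !3 = 2.
Total: 120 × 2 = 240.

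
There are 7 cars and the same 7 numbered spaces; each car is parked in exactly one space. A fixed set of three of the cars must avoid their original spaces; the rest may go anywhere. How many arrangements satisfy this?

Let A_j be the event that the j-th constrained one is fixed. By inclusion-exclusion over the 3 events:
Σ_{j=0}^{3} (-1)^j C(3,j)(7-j)!
= C(3,0)·7! - C(3,1)·6! + C(3,2)·5! - C(3,3)·4!
= 5040 - 2160 + 360 - 24
= 3216

3216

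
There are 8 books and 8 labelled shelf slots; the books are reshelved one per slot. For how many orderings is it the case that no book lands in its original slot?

Recurrence: !8 = 8·!7 + (-1)^8.
!8 = 8·1854 + 1 = 14833

14833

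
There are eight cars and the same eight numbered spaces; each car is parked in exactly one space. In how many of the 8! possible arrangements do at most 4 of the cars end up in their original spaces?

40179

Sum C(8,i)·!(8-i) for i = 0..4:
  i=0: C(8,0)·!8 = 1·14833 = 14833
  i=1: C(8,1)·!7 = 8·1854 = 14832
  i=2: C(8,2)·!6 = 28·265 = 7420
  i=3: C(8,3)·!5 = 56·44 = 2464
  i=4: C(8,4)·!4 = 70·9 = 630
Total = 40179.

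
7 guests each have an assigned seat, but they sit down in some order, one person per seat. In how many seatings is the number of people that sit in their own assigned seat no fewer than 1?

Sum C(7,i)·!(7-i) for i = 1..7:
  i=1: C(7,1)·!6 = 7·265 = 1855
  i=2: C(7,2)·!5 = 21·44 = 924
  i=3: C(7,3)·!4 = 35·9 = 315
  i=4: C(7,4)·!3 = 35·2 = 70
  i=5: C(7,5)·!2 = 21·1 = 21
  i=6: C(7,6)·!1 = 7·0 = 0
  i=7: C(7,7)·!0 = 1·1 = 1
Total = 3186.

3186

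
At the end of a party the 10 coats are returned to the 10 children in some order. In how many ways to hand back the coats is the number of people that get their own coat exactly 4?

Choose which 4 of the 10 are fixed: C(10,4) = 210.
The remaining 6 must be deranged: !6 = 265.
Total: 210 × 265 = 55650.

55650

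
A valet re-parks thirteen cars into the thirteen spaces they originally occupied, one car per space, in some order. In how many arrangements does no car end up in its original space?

!13 = 13! · Σ_{k=0}^{13} (-1)^k/k!
= 13! - 13!/1! + 13!/2! - 13!/3! + 13!/4! - 13!/5! + 13!/6! - 13!/7! + 13!/8! - 13!/9! + 13!/10! - 13!/11! + 13!/12! - 13!/13!
= 6227020800 - 6227020800 + 3113510400 - 1037836800 + 259459200 - 51891840 + 8648640 - 1235520 + 154440 - 17160 + 1716 - 156 + 13 - 1
= 2290792932

2290792932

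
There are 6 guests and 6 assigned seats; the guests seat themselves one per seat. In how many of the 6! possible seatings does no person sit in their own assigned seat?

265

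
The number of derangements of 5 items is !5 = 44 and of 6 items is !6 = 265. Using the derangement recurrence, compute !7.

1854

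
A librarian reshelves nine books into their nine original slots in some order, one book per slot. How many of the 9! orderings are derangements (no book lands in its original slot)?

133496

By inclusion-exclusion, !9 = Σ (-1)^k · 9!/k! for k=0..9
= 9! - 9!/1! + 9!/2! - 9!/3! + 9!/4! - 9!/5! + 9!/6! - 9!/7! + 9!/8! - 9!/9!
= 362880 - 362880 + 181440 - 60480 + 15120 - 3024 + 504 - 72 + 9 - 1
= 133496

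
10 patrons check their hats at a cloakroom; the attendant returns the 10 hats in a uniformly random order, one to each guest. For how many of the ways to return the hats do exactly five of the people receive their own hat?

11088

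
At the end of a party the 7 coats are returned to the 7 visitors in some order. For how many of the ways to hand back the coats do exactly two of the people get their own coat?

Choose which 2 of the 7 are fixed: C(7,2) = 21.
The other 5 form a derangement: !5 = 44.
Total: 21 × 44 = 924.

924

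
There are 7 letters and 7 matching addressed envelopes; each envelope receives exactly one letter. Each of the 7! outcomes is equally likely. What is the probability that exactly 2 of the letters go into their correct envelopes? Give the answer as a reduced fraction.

11/60

Favorable outcomes: C(7,2)·!5 = 21·44 = 924.
Total outcomes: 7! = 5040.
Probability = 924/5040 = 11/60.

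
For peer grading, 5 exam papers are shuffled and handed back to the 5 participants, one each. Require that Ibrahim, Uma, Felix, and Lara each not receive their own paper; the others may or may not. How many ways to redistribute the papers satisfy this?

53

Let A_j be the event that the j-th constrained one is fixed. By inclusion-exclusion over the 4 events:
Σ_{j=0}^{4} (-1)^j C(4,j)(5-j)!
= C(4,0)·5! - C(4,1)·4! + C(4,2)·3! - C(4,3)·2! + C(4,4)·1!
= 120 - 96 + 36 - 8 + 1
= 53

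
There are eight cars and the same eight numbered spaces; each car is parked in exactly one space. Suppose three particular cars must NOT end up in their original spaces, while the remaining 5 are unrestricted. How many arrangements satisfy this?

27240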